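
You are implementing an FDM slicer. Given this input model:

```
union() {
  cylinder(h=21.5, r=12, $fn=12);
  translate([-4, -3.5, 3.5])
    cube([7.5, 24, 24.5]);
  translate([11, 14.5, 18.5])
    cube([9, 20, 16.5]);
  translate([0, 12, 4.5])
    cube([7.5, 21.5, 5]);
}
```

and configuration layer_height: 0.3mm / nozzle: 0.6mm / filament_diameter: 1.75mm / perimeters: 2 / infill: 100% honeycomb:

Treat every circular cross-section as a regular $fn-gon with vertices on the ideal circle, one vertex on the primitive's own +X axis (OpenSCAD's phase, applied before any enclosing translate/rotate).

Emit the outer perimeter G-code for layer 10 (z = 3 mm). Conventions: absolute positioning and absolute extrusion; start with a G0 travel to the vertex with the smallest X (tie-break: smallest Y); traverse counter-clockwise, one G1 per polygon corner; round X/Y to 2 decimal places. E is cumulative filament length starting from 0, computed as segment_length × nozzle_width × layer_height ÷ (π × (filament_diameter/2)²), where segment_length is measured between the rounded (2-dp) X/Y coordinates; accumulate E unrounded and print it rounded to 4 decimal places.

G0 X-12.00 Y0.00 Z3.00
G1 X-10.39 Y-6.00 E0.4649
G1 X-6.00 Y-10.39 E0.9295
G1 X0.00 Y-12.00 E1.3944
G1 X6.00 Y-10.39 E1.8593
G1 X10.39 Y-6.00 E2.3239
G1 X12.00 Y0.00 E2.7888
G1 X10.39 Y6.00 E3.2537
G1 X6.00 Y10.39 E3.7183
G1 X0.00 Y12.00 E4.1832
G1 X-6.00 Y10.39 E4.6481
G1 X-10.39 Y6.00 E5.1127
G1 X-12.00 Y0.00 E5.5776

At z = 3 mm: the r=12 cylinder gives a regular 12-gon of circumradius 12 (constant along its height); the cube at (-4, -3.5) does not reach this height (z outside [3.5, 28]); the cube at (11, 14.5) is absent (z outside [18.5, 35]); the cube at (0, 12) does not reach this height (z outside [4.5, 9.5]); Combining (union): only the r=12 cylinder is present, so the union is just that shape — 1 connected region. The outline is a single polygon with 12 vertices. Extrusion per mm of travel: 0.6 × 0.3 / (π × 0.875²) = 0.074835. Accumulating E over each segment gives final E = 5.5776.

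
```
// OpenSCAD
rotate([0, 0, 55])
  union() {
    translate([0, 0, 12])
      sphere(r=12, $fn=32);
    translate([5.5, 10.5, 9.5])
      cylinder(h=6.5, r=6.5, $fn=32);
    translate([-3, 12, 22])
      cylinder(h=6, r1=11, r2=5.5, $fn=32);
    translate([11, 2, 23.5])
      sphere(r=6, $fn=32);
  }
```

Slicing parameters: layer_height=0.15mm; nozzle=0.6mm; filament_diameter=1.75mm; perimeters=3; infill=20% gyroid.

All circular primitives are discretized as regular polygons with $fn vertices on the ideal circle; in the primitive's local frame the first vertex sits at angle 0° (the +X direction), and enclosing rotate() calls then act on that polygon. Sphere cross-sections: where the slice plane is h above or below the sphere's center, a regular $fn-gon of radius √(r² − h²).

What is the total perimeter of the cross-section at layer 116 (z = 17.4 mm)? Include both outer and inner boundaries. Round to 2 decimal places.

67.22 mm

At z = 17.4 mm: the r=12 sphere contributes a regular 32-gon of circumradius √(12²−5.4²) = 10.716 (perimeter = 2·32·10.716·sin(180°/32) = 67.22 mm); the cylinder at (5.5, 10.5) is absent (z outside [9.5, 16]); the cone at (-3, 12) does not reach this height (z outside [22, 28]); the sphere at (11, 2) does not reach this height (|z−center|=6.100 > r=6); Merging all regions: only the r=12 sphere is present, so the union is just that shape — boundary = 67.22 mm; (rotated 55° about Z; rotation is an isometry so areas/perimeters/island counts are preserved). Overall, the cross-section is a single solid region. Total boundary length (outer) = 67.22 mm.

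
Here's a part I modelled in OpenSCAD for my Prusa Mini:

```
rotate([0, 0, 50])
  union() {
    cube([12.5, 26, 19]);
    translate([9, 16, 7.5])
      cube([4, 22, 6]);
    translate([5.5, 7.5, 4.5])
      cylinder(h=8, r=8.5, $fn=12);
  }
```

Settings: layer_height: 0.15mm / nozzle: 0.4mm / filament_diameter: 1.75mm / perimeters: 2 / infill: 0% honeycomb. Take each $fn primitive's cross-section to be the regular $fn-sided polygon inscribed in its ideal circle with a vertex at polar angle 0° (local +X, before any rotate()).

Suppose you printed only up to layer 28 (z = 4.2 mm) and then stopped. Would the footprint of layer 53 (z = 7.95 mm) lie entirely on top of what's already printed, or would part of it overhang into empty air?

Compare the two slices. At z = 4.2: the 12.5×26 cube contributes its full rectangle (area 325.00 mm²); the cube at (9, 16) is not intersected at this z (z outside [7.5, 13.5]); the cylinder at (5.5, 7.5) is not intersected at this z (z outside [4.5, 12.5]); Merging all regions: only the 12.5×26 cube is present, so the union is just that shape — area = 325.00 mm²; (rotated 50° about Z; rotation is an isometry so areas/perimeters/island counts are preserved). At z = 7.95: the cube is present — its section is the full 12.5×26 rectangle (area 325.00 mm²); the 4×22 cube at (9, 16) contributes its full rectangle (area 88.00 mm²); the r=8.5 cylinder at (5.5, 7.5) gives a regular 12-gon of circumradius 8.5 (constant along its height) (area = (12/2)·8.500²·sin(360°/12) = 216.75 mm²); Merging all regions: the regions partially overlap — summed areas 629.75 mm² minus the doubly-counted overlap 215.85 mm² gives 413.90 mm² — area = 413.90 mm²; (rotated 50° about Z; rotation is an isometry so areas/perimeters/island counts are preserved). Checking containment: at z = 7.95 the cross-section extends beyond the z = 4.2 cross-section by about 88.90 mm².

part overhangs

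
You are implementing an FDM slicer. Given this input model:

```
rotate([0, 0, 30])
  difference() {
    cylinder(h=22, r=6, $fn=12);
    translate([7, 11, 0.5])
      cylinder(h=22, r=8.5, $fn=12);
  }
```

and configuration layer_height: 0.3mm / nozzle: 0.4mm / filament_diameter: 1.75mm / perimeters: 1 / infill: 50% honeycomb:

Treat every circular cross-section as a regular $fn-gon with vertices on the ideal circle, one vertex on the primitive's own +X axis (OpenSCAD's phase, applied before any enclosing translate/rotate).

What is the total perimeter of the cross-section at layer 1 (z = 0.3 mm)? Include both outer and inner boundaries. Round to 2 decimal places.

37.27 mm

At z = 0.3 mm: the r=6 cylinder gives a regular 12-gon of circumradius 6 (constant along its height) (perimeter = 2·12·6.000·sin(180°/12) = 37.27 mm); the cylinder at (7, 11) is not intersected at this z (z outside [0.5, 22.5]); Taking the first minus the rest: none of the subtracted shapes is present at this height, so the r=6 cylinder is unchanged — boundary = 37.27 mm; (whole slice rotated 30° about Z — lengths, areas and connectivity unchanged). Overall, the cross-section is a single solid region. Total boundary length (outer) = 37.27 mm.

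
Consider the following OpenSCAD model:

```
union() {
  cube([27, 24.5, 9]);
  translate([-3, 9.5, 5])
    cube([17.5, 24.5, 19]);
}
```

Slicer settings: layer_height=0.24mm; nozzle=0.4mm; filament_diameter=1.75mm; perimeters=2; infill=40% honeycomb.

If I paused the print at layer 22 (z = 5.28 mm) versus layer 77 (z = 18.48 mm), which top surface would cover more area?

layer 22 (z = 5.28 mm)

Layer 22 (z = 5.28): the cube is present — its section is the full 27×24.5 rectangle (area 661.50 mm²); the cube at (-3, 9.5) is present — its section is the full 17.5×24.5 rectangle (area 428.75 mm²); Taking the union: the regions partially overlap — summed areas 1090.25 mm² minus the doubly-counted overlap 217.50 mm² gives 872.75 mm² — area = 872.75 mm². So its area = 872.75 mm². Layer 77 (z = 18.48): the cube is absent (z outside [0, 9]); the cube at (-3, 9.5) (footprint 17.5×24.5) is included at this height (area 428.75 mm²); Merging all regions: only the 17.5×24.5 cube at (-3, 9.5) is present, so the union is just that shape — area = 428.75 mm². So its area = 428.75 mm². Layer 22 is larger (872.75 vs 428.75 mm²).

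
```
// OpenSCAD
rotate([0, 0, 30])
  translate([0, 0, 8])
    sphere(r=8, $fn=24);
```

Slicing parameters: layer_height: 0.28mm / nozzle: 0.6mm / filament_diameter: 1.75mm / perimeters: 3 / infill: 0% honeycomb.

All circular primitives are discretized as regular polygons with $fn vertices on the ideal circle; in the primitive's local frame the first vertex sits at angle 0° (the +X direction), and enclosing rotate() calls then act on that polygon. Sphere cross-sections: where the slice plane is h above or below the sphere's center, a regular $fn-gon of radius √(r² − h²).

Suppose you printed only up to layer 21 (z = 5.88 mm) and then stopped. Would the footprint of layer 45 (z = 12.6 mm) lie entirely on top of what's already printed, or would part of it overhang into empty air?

Compare the two slices. At z = 5.88: the r=8 sphere contributes a regular 24-gon of circumradius √(8²−2.12²) = 7.714 (area = (24/2)·7.714²·sin(360°/24) = 184.81 mm²); (rotated 30° about Z; rotation is an isometry so areas/perimeters/island counts are preserved). At z = 12.6: the r=8 sphere slices to a regular 24-gon of circumradius 6.545 (√(r²−h²) with h=4.6 from center) (area = (24/2)·6.545²·sin(360°/24) = 133.05 mm²); (whole slice rotated 30° about Z — lengths, areas and connectivity unchanged). Checking containment: the cross-section at z = 12.6 is a subset of the cross-section at z = 5.88.

entirely on top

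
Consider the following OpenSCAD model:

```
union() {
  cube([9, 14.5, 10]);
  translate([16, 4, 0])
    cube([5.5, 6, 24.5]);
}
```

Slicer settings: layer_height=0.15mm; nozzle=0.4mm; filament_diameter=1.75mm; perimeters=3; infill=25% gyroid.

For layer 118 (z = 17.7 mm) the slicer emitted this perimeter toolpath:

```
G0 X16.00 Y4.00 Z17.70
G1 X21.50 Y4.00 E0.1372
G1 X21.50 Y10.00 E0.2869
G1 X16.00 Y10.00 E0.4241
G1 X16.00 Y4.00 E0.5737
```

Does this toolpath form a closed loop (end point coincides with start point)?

Start point (G0): (16.00, 4.00). End point (last G1): the path returns to the start — closed.

yes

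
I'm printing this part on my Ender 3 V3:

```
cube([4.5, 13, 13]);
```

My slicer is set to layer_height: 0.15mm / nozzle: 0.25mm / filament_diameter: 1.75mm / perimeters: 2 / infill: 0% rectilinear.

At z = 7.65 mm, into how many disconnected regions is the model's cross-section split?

At z = 7.65 mm: the cube is present — its section is the full 4.5×13 rectangle. The result has 1 disconnected region.

1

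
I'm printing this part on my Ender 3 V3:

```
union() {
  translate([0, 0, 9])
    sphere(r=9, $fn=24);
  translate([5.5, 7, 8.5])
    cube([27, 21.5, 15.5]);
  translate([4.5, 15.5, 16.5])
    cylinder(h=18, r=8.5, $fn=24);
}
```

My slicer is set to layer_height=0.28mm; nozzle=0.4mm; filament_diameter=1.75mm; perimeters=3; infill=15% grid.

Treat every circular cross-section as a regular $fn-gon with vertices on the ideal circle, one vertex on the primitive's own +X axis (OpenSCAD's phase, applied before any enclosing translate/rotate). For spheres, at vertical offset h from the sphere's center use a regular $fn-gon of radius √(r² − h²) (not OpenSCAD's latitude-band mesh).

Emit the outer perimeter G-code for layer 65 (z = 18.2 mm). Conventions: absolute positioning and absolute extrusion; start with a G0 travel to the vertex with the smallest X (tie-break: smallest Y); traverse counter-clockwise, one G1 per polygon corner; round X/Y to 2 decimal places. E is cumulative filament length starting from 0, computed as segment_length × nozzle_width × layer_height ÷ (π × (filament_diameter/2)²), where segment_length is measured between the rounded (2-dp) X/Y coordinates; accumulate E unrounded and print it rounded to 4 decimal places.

At z = 18.2 mm: the sphere is absent (|z−center|=9.200 > r=9); the cube at (5.5, 7) is present — its section is the full 27×21.5 rectangle; the r=8.5 cylinder at (4.5, 15.5) gives a regular 24-gon of circumradius 8.5 (constant along its height); Taking the union: the regions partially overlap (shared area 95.33 mm²), so overlapping operands fuse into one piece — 1 connected region. The outline is a single polygon with 19 vertices. Extrusion per mm of travel: 0.4 × 0.28 / (π × 0.875²) = 0.046564. Accumulating E over each segment gives final E = 5.0710.

G0 X-4.00 Y15.50 Z18.20
G1 X-3.71 Y13.30 E0.1033
G1 X-2.86 Y11.25 E0.2067
G1 X-1.51 Y9.49 E0.3099
G1 X0.25 Y8.14 E0.4132
G1 X2.30 Y7.29 E0.5166
G1 X4.50 Y7.00 E0.6199
G1 X5.50 Y7.13 E0.6669
G1 X5.50 Y7.00 E0.6729
G1 X32.50 Y7.00 E1.9301
G1 X32.50 Y28.50 E2.9313
G1 X5.50 Y28.50 E4.1885
G1 X5.50 Y23.87 E4.4041
G1 X4.50 Y24.00 E4.4511
G1 X2.30 Y23.71 E4.5544
G1 X0.25 Y22.86 E4.6577
G1 X-1.51 Y21.51 E4.7610
G1 X-2.86 Y19.75 E4.8643
G1 X-3.71 Y17.70 E4.9676
G1 X-4.00 Y15.50 E5.0710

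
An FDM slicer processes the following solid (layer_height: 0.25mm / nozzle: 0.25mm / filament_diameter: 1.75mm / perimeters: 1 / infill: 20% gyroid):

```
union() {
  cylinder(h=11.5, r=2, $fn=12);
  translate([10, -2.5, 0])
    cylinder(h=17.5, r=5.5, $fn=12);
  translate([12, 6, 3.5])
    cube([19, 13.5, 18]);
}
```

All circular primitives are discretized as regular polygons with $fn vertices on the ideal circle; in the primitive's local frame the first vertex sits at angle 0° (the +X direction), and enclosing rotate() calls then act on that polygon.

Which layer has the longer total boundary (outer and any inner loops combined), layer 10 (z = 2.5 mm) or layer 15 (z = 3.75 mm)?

layer 15 (z = 3.75 mm)

Layer 10 (z = 2.5): the cylinder: section is a regular 12-gon, circumradius r=2 (perimeter = 2·12·2.000·sin(180°/12) = 12.42 mm); the r=5.5 cylinder at (10, -2.5) contributes a regular 12-gon of circumradius 5.5 (perimeter = 2·12·5.500·sin(180°/12) = 34.16 mm); the cube at (12, 6) does not reach this height (z outside [3.5, 21.5]); Merging all regions: the 2 present regions are separate (no shared area or edge), so areas and boundary lengths simply add and each stays a separate island — boundary = 46.59 mm. So its perimeter = 46.59 mm. Layer 15 (z = 3.75): the r=2 cylinder gives a regular 12-gon of circumradius 2 (constant along its height) (perimeter = 2·12·2.000·sin(180°/12) = 12.42 mm); the r=5.5 cylinder at (10, -2.5) contributes a regular 12-gon of circumradius 5.5 (perimeter = 2·12·5.500·sin(180°/12) = 34.16 mm); the 19×13.5 cube at (12, 6) contributes its full rectangle (perimeter 65.00 mm); Combining (union): the 3 present regions are separate (no shared area or edge), so areas and boundary lengths simply add and each stays a separate island — boundary = 111.59 mm. So its perimeter = 111.59 mm. Layer 15 is larger (111.59 vs 46.59 mm).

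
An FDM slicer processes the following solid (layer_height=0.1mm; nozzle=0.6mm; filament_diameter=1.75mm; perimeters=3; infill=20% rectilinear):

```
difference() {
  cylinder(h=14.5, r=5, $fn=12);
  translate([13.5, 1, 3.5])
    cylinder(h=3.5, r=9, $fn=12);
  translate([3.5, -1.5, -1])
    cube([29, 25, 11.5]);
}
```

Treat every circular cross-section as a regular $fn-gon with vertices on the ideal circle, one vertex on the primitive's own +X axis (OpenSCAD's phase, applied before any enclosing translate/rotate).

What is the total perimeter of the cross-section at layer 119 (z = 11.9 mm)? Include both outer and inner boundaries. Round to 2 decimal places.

At z = 11.9 mm: the cylinder: section is a regular 12-gon, circumradius r=5 (perimeter = 2·12·5.000·sin(180°/12) = 31.06 mm); the cylinder at (13.5, 1) is not intersected at this z (z outside [3.5, 7]); the cube at (3.5, -1.5) does not reach this height (z outside [-1, 10.5]); Taking the first minus the rest: none of the subtracted shapes is present at this height, so the r=5 cylinder is unchanged — boundary = 31.06 mm. Overall, the cross-section is a single solid region. Total boundary length (outer) = 31.06 mm.

31.06 mm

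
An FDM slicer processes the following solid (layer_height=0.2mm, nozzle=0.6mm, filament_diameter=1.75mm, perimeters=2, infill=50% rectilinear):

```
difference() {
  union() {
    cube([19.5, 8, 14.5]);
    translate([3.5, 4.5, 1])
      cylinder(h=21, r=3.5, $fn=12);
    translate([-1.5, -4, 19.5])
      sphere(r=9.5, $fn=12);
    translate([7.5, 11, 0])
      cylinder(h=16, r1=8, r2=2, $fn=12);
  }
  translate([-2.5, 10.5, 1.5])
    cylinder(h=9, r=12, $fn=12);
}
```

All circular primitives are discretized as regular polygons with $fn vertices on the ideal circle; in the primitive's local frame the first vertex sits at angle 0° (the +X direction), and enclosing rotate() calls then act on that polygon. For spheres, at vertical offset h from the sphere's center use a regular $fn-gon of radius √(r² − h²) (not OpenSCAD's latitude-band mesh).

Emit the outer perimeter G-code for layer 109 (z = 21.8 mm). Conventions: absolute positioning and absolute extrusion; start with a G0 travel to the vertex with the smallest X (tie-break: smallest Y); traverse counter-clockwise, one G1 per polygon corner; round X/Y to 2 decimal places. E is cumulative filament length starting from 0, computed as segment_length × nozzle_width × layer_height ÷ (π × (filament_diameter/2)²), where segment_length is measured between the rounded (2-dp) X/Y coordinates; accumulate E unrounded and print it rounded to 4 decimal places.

At z = 21.8 mm: the cube does not reach this height (z outside [0, 14.5]); the r=3.5 cylinder at (3.5, 4.5) contributes a regular 12-gon of circumradius 3.5; the sphere at (-1.5, -4): section is a regular 12-gon, circumradius = √(r²−h²) = √(9.5²−2.3²) = 9.217; the cone at (7.5, 11) is not intersected at this z (z outside [0, 16]); Taking the union: the regions partially overlap (shared area 11.21 mm²), so overlapping operands fuse into one piece — 1 connected region; the cylinder at (-2.5, 10.5) does not reach this height (z outside [1.5, 10.5]); Taking the first minus the rest: none of the subtracted shapes is present at this height, so that combined region is unchanged — 1 connected region. The outline is a single polygon with 20 vertices. Extrusion per mm of travel: 0.6 × 0.2 / (π × 0.875²) = 0.049890. Accumulating E over each segment gives final E = 3.2304.

G0 X-10.72 Y-4.00 Z21.80
G1 X-9.48 Y-8.61 E0.2382
G1 X-6.11 Y-11.98 E0.4759
G1 X-1.50 Y-13.22 E0.7141
G1 X3.11 Y-11.98 E0.9523
G1 X6.48 Y-8.61 E1.1900
G1 X7.72 Y-4.00 E1.4282
G1 X6.48 Y0.61 E1.6664
G1 X5.44 Y1.66 E1.7401
G1 X6.53 Y2.75 E1.8170
G1 X7.00 Y4.50 E1.9074
G1 X6.53 Y6.25 E1.9978
G1 X5.25 Y7.53 E2.0881
G1 X3.50 Y8.00 E2.1785
G1 X1.75 Y7.53 E2.2689
G1 X0.47 Y6.25 E2.3593
G1 X0.08 Y4.79 E2.4346
G1 X-1.50 Y5.22 E2.5163
G1 X-6.11 Y3.98 E2.7545
G1 X-9.48 Y0.61 E2.9923
G1 X-10.72 Y-4.00 E3.2304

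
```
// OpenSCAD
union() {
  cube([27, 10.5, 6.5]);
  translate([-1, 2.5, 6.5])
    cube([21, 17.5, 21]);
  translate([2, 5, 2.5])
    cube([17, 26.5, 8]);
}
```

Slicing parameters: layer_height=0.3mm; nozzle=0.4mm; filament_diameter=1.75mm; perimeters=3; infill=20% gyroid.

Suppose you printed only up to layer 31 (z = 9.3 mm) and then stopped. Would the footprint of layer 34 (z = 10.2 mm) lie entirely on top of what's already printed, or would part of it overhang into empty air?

Compare the two slices. At z = 9.3: the cube is absent (z outside [0, 6.5]); the cube at (-1, 2.5) (footprint 21×17.5) is included at this height (area 367.50 mm²); the 17×26.5 cube at (2, 5) contributes its full rectangle (area 450.50 mm²); Combining (union): the regions partially overlap — summed areas 818.00 mm² minus the doubly-counted overlap 255.00 mm² gives 563.00 mm² — area = 563.00 mm². At z = 10.2: the cube is absent (z outside [0, 6.5]); the cube at (-1, 2.5) (footprint 21×17.5) is included at this height (area 367.50 mm²); the 17×26.5 cube at (2, 5) contributes its full rectangle (area 450.50 mm²); Taking the union: the regions partially overlap — summed areas 818.00 mm² minus the doubly-counted overlap 255.00 mm² gives 563.00 mm² — area = 563.00 mm². Checking containment: the cross-section at z = 10.2 is a subset of the cross-section at z = 9.3.

entirely on top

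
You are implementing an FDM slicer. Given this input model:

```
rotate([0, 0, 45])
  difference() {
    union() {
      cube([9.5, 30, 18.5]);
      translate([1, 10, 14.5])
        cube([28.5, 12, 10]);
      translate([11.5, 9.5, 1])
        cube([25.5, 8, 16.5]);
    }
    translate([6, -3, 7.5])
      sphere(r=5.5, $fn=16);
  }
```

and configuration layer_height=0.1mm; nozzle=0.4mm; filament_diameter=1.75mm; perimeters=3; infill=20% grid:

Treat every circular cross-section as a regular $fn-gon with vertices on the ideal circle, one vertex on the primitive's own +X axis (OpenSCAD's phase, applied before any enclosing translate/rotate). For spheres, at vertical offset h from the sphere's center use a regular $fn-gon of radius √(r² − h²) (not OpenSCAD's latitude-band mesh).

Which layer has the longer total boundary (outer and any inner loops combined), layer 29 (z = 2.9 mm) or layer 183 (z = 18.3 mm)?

Layer 29 (z = 2.9): the 9.5×30 cube contributes its full rectangle (perimeter 79.00 mm); the cube at (1, 10) is not intersected at this z (z outside [14.5, 24.5]); the 25.5×8 cube at (11.5, 9.5) contributes its full rectangle (perimeter 67.00 mm); Combining (union): the 2 present regions are separate (no shared area or edge), so areas and boundary lengths simply add and each stays a separate island — boundary = 146.00 mm; the r=5.5 sphere at (6, -3) slices to a regular 16-gon of circumradius 3.015 (√(r²−h²) with h=4.6 from center) (perimeter = 2·16·3.015·sin(180°/16) = 18.82 mm); Subtracting the remaining from the first: starting from the result so far, the r=5.5 sphere at (6, -3) partially overlaps it — only the 0.00 mm² overlap (of its 27.83 mm²) is removed, clipping the outline — boundary = 146.00 mm; (whole slice rotated 45° about Z — lengths, areas and connectivity unchanged). So its perimeter = 146.00 mm. Layer 183 (z = 18.3): the cube is present — its section is the full 9.5×30 rectangle (perimeter 79.00 mm); the 28.5×12 cube at (1, 10) contributes its full rectangle (perimeter 81.00 mm); the cube at (11.5, 9.5) does not reach this height (z outside [1, 17.5]); Combining (union): the regions partially overlap (shared area 102.00 mm²), so the edge portions inside another operand are dropped and the merged outline is re-measured after clipping — boundary = 119.00 mm; the sphere at (6, -3) is absent (|z−center|=10.800 > r=5.5); Taking the first minus the rest: none of the subtracted shapes is present at this height, so that combined region is unchanged — boundary = 119.00 mm; (whole slice rotated 45° about Z — lengths, areas and connectivity unchanged). So its perimeter = 119.00 mm. Layer 29 is larger (146.00 vs 119.00 mm).

layer 29 (z = 2.9 mm)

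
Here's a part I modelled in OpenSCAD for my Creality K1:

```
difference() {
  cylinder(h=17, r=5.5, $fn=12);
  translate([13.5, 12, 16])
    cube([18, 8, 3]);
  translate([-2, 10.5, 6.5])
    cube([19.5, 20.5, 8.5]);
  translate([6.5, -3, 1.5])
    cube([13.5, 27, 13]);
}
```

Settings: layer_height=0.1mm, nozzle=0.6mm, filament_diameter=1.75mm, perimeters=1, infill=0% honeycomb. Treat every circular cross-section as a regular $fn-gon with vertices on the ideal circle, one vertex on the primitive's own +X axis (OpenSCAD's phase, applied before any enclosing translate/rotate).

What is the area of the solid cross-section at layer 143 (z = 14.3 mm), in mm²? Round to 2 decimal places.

90.75 mm²

At z = 14.3 mm: the r=5.5 cylinder contributes a regular 12-gon of circumradius 5.5 (area = (12/2)·5.500²·sin(360°/12) = 90.75 mm²); the cube at (13.5, 12) does not reach this height (z outside [16, 19]); the cube at (-2, 10.5) (footprint 19.5×20.5) is included at this height (area 399.75 mm²); the cube at (6.5, -3) is present — its section is the full 13.5×27 rectangle (area 364.50 mm²); After the difference (first − rest): starting from the r=5.5 cylinder (90.75 mm²), the 19.5×20.5 cube at (-2, 10.5) misses the remaining region (no effect); the 13.5×27 cube at (6.5, -3) misses the remaining region (no effect) — area = 90.75 mm². Overall, the cross-section is a single solid region. Net area = 90.75 mm².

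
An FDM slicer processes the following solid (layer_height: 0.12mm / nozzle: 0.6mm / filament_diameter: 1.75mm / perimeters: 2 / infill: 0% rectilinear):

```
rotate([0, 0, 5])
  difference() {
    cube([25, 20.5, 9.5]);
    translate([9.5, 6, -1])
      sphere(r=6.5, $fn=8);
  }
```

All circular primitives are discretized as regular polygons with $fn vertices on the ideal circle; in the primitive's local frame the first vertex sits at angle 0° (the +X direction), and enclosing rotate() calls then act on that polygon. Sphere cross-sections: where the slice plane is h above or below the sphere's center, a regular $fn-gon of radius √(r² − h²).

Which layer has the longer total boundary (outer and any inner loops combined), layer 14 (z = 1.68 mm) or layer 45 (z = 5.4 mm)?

layer 14 (z = 1.68 mm)

Layer 14 (z = 1.68): the cube is present — its section is the full 25×20.5 rectangle (perimeter 91.00 mm); the r=6.5 sphere at (9.5, 6) contributes a regular 8-gon of circumradius √(6.5²−2.68²) = 5.922 (perimeter = 2·8·5.922·sin(180°/8) = 36.26 mm); Subtracting the remaining from the first: starting from the 25×20.5 cube, the r=6.5 sphere at (9.5, 6) lies wholly inside it (removes its full 99.19 mm² and its 36.26 mm outline becomes a hole wall) — boundary (outer + 1 inner loop) = 127.26 mm; (rotated 5° about Z; rotation is an isometry so areas/perimeters/island counts are preserved). So its perimeter = 127.26 mm. Layer 45 (z = 5.4): the cube (footprint 25×20.5) is included at this height (perimeter 91.00 mm); the sphere at (9.5, 6): section is a regular 8-gon, circumradius = √(r²−h²) = √(6.5²−6.4²) = 1.136 (perimeter = 2·8·1.136·sin(180°/8) = 6.95 mm); Taking the first minus the rest: starting from the 25×20.5 cube, the r=6.5 sphere at (9.5, 6) lies wholly inside it (removes its full 3.65 mm² and its 6.95 mm outline becomes a hole wall) — boundary (outer + 1 inner loop) = 97.95 mm; (whole slice rotated 5° about Z — lengths, areas and connectivity unchanged). So its perimeter = 97.95 mm. Layer 14 is larger (127.26 vs 97.95 mm).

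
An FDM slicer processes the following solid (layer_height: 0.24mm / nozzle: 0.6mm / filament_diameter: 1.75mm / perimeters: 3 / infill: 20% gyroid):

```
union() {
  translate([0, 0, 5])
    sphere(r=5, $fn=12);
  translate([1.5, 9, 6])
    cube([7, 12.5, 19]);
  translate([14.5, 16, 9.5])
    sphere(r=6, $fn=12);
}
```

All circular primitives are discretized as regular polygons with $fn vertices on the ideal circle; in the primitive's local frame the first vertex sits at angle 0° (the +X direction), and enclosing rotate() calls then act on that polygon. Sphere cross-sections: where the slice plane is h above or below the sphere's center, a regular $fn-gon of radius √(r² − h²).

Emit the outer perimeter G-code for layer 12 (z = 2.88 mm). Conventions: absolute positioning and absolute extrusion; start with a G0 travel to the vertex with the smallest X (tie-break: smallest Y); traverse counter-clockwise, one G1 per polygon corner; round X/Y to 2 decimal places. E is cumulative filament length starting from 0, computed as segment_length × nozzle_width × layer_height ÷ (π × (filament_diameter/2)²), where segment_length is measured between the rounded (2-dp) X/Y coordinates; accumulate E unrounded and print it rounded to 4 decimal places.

G0 X-4.53 Y0.00 Z2.88
G1 X-3.92 Y-2.26 E0.1401
G1 X-2.26 Y-3.92 E0.2807
G1 X0.00 Y-4.53 E0.4208
G1 X2.26 Y-3.92 E0.5610
G1 X3.92 Y-2.26 E0.7015
G1 X4.53 Y0.00 E0.8417
G1 X3.92 Y2.26 E0.9818
G1 X2.26 Y3.92 E1.1224
G1 X0.00 Y4.53 E1.2625
G1 X-2.26 Y3.92 E1.4026
G1 X-3.92 Y2.26 E1.5432
G1 X-4.53 Y0.00 E1.6833

At z = 2.88 mm: the r=5 sphere contributes a regular 12-gon of circumradius √(5²−2.12²) = 4.528; the cube at (1.5, 9) does not reach this height (z outside [6, 25]); the sphere at (14.5, 16) is not intersected at this z (|z−center|=6.620 > r=6); Taking the union: only the r=5 sphere is present, so the union is just that shape — 1 connected region. The outline is a single polygon with 12 vertices. Extrusion per mm of travel: 0.6 × 0.24 / (π × 0.875²) = 0.059868. Accumulating E over each segment gives final E = 1.6833.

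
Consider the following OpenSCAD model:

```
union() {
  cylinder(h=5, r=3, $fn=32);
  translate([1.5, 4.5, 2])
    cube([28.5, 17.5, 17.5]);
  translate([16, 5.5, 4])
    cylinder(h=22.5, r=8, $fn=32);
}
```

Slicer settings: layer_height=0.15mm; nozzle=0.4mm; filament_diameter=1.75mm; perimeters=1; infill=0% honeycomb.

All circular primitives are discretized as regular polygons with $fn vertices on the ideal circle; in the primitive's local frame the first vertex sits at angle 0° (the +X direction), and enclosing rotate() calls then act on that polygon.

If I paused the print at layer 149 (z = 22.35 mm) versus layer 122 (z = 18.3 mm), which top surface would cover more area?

Layer 149 (z = 22.35): the cylinder does not reach this height (z outside [0, 5]); the cube at (1.5, 4.5) does not reach this height (z outside [2, 19.5]); the r=8 cylinder at (16, 5.5) contributes a regular 32-gon of circumradius 8 (area = (32/2)·8.000²·sin(360°/32) = 199.77 mm²); Taking the union: only the r=8 cylinder at (16, 5.5) is present, so the union is just that shape — area = 199.77 mm². So its area = 199.77 mm². Layer 122 (z = 18.3): the cylinder is not intersected at this z (z outside [0, 5]); the 28.5×17.5 cube at (1.5, 4.5) contributes its full rectangle (area 498.75 mm²); the r=8 cylinder at (16, 5.5) gives a regular 32-gon of circumradius 8 (constant along its height) (area = (32/2)·8.000²·sin(360°/32) = 199.77 mm²); Merging all regions: the regions partially overlap — summed areas 698.52 mm² minus the doubly-counted overlap 115.79 mm² gives 582.73 mm² — area = 582.73 mm². So its area = 582.73 mm². Layer 122 is larger (582.73 vs 199.77 mm²).

layer 122 (z = 18.3 mm)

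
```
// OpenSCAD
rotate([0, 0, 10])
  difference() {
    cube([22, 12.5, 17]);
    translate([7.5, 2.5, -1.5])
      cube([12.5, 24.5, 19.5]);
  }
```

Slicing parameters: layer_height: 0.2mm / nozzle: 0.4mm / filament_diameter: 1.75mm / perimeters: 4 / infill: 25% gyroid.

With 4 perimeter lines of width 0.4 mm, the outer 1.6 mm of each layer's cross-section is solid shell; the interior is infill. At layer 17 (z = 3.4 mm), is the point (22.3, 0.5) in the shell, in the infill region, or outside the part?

At z = 3.4 mm: the cube (footprint 22×12.5) is included at this height; the cube at (7.5, 2.5) is present — its section is the full 12.5×24.5 rectangle; Subtracting the remaining from the first: starting from the 22×12.5 cube, the 12.5×24.5 cube at (7.5, 2.5) partially overlaps it — only the 125.00 mm² overlap (of its 306.25 mm²) is removed, clipping the outline — 1 connected region; (rotated 10° about Z; rotation is an isometry so areas/perimeters/island counts are preserved). Overall, the cross-section is a single solid region. Undo the 10° rotation: the query point maps to (22.048, -3.380) in the un-rotated model frame. The nearest boundary edge runs (22.00, 12.50)→(22.00, 0.00); distance from the point to it = 3.38 mm. The point is not inside any of the regions above, so it lies outside the cross-section (3.38 mm from the nearest boundary).

outside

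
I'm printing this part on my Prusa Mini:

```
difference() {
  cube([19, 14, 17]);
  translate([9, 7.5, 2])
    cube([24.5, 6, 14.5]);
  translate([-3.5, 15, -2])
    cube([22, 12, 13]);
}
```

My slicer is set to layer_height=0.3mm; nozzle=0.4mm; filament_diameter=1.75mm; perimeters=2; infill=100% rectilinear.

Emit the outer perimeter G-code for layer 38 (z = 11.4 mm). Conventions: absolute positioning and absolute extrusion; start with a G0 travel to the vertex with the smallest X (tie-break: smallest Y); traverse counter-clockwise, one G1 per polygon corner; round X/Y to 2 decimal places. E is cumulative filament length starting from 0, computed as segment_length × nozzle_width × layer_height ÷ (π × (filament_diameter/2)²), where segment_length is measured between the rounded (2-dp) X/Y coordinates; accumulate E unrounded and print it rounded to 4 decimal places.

G0 X0.00 Y0.00 Z11.40
G1 X19.00 Y0.00 E0.9479
G1 X19.00 Y7.50 E1.3221
G1 X9.00 Y7.50 E1.8210
G1 X9.00 Y13.50 E2.1203
G1 X19.00 Y13.50 E2.6192
G1 X19.00 Y14.00 E2.6442
G1 X0.00 Y14.00 E3.5921
G1 X0.00 Y0.00 E4.2906

At z = 11.4 mm: the cube (footprint 19×14) is included at this height; the cube at (9, 7.5) (footprint 24.5×6) is included at this height; the cube at (-3.5, 15) is absent (z outside [-2, 11]); After the difference (first − rest): starting from the 19×14 cube, the 24.5×6 cube at (9, 7.5) partially overlaps it — only the 60.00 mm² overlap (of its 147.00 mm²) is removed, clipping the outline — 1 connected region. The outline is a single polygon with 8 vertices. Extrusion per mm of travel: 0.4 × 0.3 / (π × 0.875²) = 0.049890. Accumulating E over each segment gives final E = 4.2906.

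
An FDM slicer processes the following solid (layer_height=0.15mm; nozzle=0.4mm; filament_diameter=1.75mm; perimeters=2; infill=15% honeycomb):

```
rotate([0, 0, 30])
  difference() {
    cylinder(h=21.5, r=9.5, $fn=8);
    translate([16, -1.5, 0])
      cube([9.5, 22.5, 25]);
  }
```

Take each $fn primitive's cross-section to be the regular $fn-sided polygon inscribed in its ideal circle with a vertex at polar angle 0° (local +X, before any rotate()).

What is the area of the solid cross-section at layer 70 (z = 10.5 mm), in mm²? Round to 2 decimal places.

At z = 10.5 mm: the r=9.5 cylinder contributes a regular 8-gon of circumradius 9.5 (area = (8/2)·9.500²·sin(360°/8) = 255.27 mm²); the 9.5×22.5 cube at (16, -1.5) contributes its full rectangle (area 213.75 mm²); Subtracting the remaining from the first: starting from the r=9.5 cylinder (255.27 mm²), the 9.5×22.5 cube at (16, -1.5) misses the remaining region (no effect) — area = 255.27 mm²; (whole slice rotated 30° about Z — lengths, areas and connectivity unchanged). Overall, the cross-section is a single solid region. Net area = 255.27 mm².

255.27 mm²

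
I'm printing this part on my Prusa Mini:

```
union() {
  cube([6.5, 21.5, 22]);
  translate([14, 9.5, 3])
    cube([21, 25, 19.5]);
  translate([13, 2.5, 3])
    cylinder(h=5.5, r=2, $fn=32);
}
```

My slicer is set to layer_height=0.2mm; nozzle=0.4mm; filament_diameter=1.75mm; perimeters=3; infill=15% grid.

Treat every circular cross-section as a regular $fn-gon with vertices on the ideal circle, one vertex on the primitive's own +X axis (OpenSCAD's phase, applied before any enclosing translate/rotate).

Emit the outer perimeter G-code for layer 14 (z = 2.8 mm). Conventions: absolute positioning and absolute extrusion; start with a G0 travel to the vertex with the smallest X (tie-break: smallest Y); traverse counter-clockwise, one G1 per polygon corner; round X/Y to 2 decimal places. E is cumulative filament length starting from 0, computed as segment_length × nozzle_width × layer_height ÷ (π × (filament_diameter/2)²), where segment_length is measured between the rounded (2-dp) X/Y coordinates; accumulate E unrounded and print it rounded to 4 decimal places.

At z = 2.8 mm: the cube (footprint 6.5×21.5) is included at this height; the cube at (14, 9.5) does not reach this height (z outside [3, 22.5]); the cylinder at (13, 2.5) does not reach this height (z outside [3, 8.5]); Combining (union): only the 6.5×21.5 cube is present, so the union is just that shape — 1 connected region. The outline is a single polygon with 4 vertices. Extrusion per mm of travel: 0.4 × 0.2 / (π × 0.875²) = 0.033260. Accumulating E over each segment gives final E = 1.8626.

G0 X0.00 Y0.00 Z2.80
G1 X6.50 Y0.00 E0.2162
G1 X6.50 Y21.50 E0.9313
G1 X0.00 Y21.50 E1.1475
G1 X0.00 Y0.00 E1.8626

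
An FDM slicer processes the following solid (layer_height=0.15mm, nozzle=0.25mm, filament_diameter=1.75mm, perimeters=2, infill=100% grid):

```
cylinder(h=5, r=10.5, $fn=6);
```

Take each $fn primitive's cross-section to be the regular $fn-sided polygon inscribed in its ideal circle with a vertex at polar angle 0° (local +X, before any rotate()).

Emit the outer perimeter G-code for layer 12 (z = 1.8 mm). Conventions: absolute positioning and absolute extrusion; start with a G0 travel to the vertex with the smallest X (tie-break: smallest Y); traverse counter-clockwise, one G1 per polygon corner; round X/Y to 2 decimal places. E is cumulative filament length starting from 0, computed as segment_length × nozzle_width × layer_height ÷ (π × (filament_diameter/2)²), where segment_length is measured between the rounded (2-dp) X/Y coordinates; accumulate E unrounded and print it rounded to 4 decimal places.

G0 X-10.50 Y0.00 Z1.80
G1 X-5.25 Y-9.09 E0.1637
G1 X5.25 Y-9.09 E0.3274
G1 X10.50 Y0.00 E0.4910
G1 X5.25 Y9.09 E0.6547
G1 X-5.25 Y9.09 E0.8184
G1 X-10.50 Y0.00 E0.9820

At z = 1.8 mm: the r=10.5 cylinder gives a regular 6-gon of circumradius 10.5 (constant along its height). The outline is a single polygon with 6 vertices. Extrusion per mm of travel: 0.25 × 0.15 / (π × 0.875²) = 0.015591. Accumulating E over each segment gives final E = 0.9820.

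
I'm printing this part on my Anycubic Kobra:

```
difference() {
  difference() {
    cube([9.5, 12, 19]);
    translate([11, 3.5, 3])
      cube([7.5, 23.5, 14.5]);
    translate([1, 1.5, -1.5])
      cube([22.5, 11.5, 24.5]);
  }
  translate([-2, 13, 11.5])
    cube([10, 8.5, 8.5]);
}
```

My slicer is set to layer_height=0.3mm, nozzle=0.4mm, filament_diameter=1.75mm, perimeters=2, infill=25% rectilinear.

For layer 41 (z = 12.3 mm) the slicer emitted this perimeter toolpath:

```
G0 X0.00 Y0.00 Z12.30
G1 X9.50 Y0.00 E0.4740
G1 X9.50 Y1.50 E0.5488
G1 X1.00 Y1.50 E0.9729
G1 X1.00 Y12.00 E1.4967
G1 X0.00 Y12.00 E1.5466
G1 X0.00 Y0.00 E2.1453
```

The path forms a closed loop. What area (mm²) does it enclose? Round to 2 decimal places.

Apply the shoelace formula to the sequence of (X, Y) vertices; enclosed area = 24.75 mm².

24.75 mm²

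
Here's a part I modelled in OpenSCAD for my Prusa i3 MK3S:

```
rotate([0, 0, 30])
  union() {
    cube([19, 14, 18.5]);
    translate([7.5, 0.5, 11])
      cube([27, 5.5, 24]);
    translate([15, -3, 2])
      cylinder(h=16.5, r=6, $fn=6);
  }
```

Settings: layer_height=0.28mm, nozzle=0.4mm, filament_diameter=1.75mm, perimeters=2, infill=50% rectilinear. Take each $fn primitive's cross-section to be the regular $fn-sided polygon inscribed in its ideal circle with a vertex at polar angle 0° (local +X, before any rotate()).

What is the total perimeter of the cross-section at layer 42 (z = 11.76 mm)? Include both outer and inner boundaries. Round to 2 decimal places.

At z = 11.76 mm: the 19×14 cube contributes its full rectangle (perimeter 66.00 mm); the cube at (7.5, 0.5) is present — its section is the full 27×5.5 rectangle (perimeter 65.00 mm); the r=6 cylinder at (15, -3) gives a regular 6-gon of circumradius 6 (constant along its height) (perimeter = 2·6·6.000·sin(180°/6) = 36.00 mm); Combining (union): the regions partially overlap (shared area 79.15 mm²), so the edge portions inside another operand are dropped and the merged outline is re-measured after clipping — boundary = 113.73 mm; (whole slice rotated 30° about Z — lengths, areas and connectivity unchanged). Overall, the cross-section is a single solid region. Total boundary length (outer) = 113.73 mm.

113.73 mm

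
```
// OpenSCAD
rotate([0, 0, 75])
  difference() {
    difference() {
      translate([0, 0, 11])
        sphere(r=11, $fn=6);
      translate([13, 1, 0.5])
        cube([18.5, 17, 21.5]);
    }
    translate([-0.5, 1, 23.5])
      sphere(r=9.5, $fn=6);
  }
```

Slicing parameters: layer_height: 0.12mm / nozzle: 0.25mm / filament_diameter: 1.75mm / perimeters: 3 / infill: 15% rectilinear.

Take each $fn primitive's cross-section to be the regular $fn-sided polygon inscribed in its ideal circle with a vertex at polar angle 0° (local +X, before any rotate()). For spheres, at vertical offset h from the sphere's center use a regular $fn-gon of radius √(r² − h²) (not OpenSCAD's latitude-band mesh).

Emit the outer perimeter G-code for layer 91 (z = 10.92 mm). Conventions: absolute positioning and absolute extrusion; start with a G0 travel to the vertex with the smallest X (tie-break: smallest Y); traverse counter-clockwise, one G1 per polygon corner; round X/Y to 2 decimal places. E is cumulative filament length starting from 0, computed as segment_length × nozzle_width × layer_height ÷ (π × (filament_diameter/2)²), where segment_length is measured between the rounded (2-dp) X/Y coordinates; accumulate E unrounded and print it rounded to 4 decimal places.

G0 X-10.62 Y-2.85 Z10.92
G1 X-2.85 Y-10.62 E0.1371
G1 X7.78 Y-7.78 E0.2743
G1 X10.62 Y2.85 E0.4115
G1 X2.85 Y10.62 E0.5486
G1 X-7.78 Y7.78 E0.6858
G1 X-10.62 Y-2.85 E0.8230

At z = 10.92 mm: the sphere: section is a regular 6-gon, circumradius = √(r²−h²) = √(11²−0.08²) = 11.000; the 18.5×17 cube at (13, 1) contributes its full rectangle; Subtracting the remaining from the first: starting from the r=11 sphere, the 18.5×17 cube at (13, 1) misses the remaining region (no effect) — 1 connected region; the sphere at (-0.5, 1) is not intersected at this z (|z−center|=12.580 > r=9.5); Taking the first minus the rest: none of the subtracted shapes is present at this height, so the result so far is unchanged — 1 connected region; (whole slice rotated 75° about Z — lengths, areas and connectivity unchanged). The outline is a single polygon with 6 vertices. Extrusion per mm of travel: 0.25 × 0.12 / (π × 0.875²) = 0.012473. Accumulating E over each segment gives final E = 0.8230.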